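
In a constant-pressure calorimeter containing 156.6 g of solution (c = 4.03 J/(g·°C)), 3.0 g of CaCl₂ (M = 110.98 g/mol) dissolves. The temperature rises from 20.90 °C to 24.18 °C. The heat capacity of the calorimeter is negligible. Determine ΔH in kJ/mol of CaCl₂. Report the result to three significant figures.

ΔH = -76.6 kJ/mol

|ΔT| = |24.18 − 20.90| = 3.28 °C
|q_surr| = (156.6 × 4.03) × 3.28 = 631.098 × 3.28 = 2070 J
n(CaCl₂) = 3.0 / 110.98 = 0.02703 mol
Temperature rose, so q_rxn = −|q_surr| = -2.070 kJ
ΔH = q_rxn / n = -76.58 kJ/mol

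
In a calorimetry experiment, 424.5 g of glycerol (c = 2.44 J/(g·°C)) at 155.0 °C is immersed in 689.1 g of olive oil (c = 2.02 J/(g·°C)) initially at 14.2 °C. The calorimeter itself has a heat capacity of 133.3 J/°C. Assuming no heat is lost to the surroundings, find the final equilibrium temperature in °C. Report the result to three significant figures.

T_f = 71.1 °C

Heat lost by glycerol = heat gained by olive oil + calorimeter.
(424.5)(2.44)(155.0 − T) = [(689.1)(2.02) + 133.3](T − 14.2)
1035.78 (155.0 − T) = 1525.282 (T − 14.2)
160550 − 1035.78 T = 1525.282 T − 21659
182209 = 2561.062 T
T = 71.146 °C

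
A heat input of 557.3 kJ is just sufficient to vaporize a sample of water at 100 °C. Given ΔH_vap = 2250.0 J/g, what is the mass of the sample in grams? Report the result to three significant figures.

m = 248 g

m = q / ΔH_vap = 557300 J / 2250.0 J/g = 248 g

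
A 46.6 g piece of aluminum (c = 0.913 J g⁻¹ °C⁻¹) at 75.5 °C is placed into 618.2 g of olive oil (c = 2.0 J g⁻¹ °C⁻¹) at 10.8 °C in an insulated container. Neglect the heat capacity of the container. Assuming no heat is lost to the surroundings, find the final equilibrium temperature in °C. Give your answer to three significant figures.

Heat lost by aluminum = heat gained by olive oil.
(46.6)(0.913)(75.5 − T) = (618.2)(2.0)(T − 10.8)
42.5458 (75.5 − T) = 1236.4 (T − 10.8)
3212.2 − 42.5458 T = 1236.4 T − 13353
16565.2 = 1278.9458 T
T = 12.95 °C

T_f = 13.0 °C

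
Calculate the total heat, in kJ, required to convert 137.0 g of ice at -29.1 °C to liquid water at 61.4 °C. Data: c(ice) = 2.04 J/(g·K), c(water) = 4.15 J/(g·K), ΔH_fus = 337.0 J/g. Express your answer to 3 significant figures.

q = 89.2 kJ

q1 (heat ice -29.1→0.0 °C): 137.0 × 2.04 × 29.1 = 8133 J
q2 (melt at 0 °C): 137.0 × 337.0 = 46169 J
q3 (heat water 0.0→61.4 °C): 137.0 × 4.15 × 61.4 = 34909 J
Total: 8133 + 46169 + 34909 = 89211 J = 89.2 kJ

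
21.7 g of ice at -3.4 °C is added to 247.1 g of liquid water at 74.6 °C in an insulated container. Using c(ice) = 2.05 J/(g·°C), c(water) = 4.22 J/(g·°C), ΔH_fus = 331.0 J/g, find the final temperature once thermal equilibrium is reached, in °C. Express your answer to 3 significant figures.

T_f = 62.1 °C

Heat to bring ice to 0 °C and melt it: q₁ = 21.7×2.05×3.4 + 21.7×331.0 = 7333.9 J
Heat the water can supply cooling to 0 °C: 247.1×4.22×74.6 = 77790.0 J > q₁, so all ice melts.
Energy balance: 247.1×4.22×(74.6 − T) = 7333.9 + 21.7×4.22×(T − 0)
1042.762(74.6 − T) = 7333.9 + 91.574 T
77790.0 − 7333.9 = 1134.336 T
T = 70456.1 / 1134.336 = 62.11 °C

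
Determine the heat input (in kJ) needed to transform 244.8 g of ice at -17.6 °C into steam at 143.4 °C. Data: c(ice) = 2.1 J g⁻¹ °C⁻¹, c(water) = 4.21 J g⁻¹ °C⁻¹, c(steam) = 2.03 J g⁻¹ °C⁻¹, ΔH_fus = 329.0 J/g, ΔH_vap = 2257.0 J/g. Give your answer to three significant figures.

q1 (heat ice -17.6→0.0 °C): 244.8 × 2.1 × 17.6 = 9048 J
q2 (melt at 0 °C): 244.8 × 329.0 = 80539 J
q3 (heat water 0.0→100.0 °C): 244.8 × 4.21 × 100.0 = 103061 J
q4 (vaporize at 100 °C): 244.8 × 2257.0 = 552514 J
q5 (heat steam 100.0→143.4 °C): 244.8 × 2.03 × 43.4 = 21567 J
Total: 9048 + 80539 + 103061 + 552514 + 21567 = 766729 J = 767 kJ

q = 767 kJ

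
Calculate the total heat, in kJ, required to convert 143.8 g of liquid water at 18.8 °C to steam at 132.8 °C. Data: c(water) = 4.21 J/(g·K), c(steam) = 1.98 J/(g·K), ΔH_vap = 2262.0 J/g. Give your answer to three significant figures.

q = 384 kJ

q1 (heat water 18.8→100.0 °C): 143.8 × 4.21 × 81.2 = 49158 J
q2 (vaporize at 100 °C): 143.8 × 2262.0 = 325276 J
q3 (heat steam 100.0→132.8 °C): 143.8 × 1.98 × 32.8 = 9339 J
Total: 49158 + 325276 + 9339 = 383773 J = 384 kJ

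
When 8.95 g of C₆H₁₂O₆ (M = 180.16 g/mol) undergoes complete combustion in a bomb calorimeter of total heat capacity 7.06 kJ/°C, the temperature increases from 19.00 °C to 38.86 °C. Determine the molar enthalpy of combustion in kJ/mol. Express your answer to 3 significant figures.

ΔH = -2820 kJ/mol

ΔT = 38.86 − 19.00 = 19.86 °C
q_cal = C_cal × ΔT = 7.06 × 19.86 = 140.2116 kJ
n = 8.95 / 180.16 = 0.04968 mol
q_rxn = −q_cal = -140.2116 kJ
ΔH = -140.2116 / 0.04968 = -2822 kJ/mol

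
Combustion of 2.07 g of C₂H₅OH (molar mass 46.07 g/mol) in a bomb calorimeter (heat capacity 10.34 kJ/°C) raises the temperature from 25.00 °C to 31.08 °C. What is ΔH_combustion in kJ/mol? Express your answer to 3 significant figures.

ΔH = -1400 kJ/mol

ΔT = 31.08 − 25.00 = 6.08 °C
q_cal = C_cal × ΔT = 10.34 × 6.08 = 62.8672 kJ
n = 2.07 / 46.07 = 0.04493 mol
q_rxn = −q_cal = -62.8672 kJ
ΔH = -62.8672 / 0.04493 = -1399 kJ/mol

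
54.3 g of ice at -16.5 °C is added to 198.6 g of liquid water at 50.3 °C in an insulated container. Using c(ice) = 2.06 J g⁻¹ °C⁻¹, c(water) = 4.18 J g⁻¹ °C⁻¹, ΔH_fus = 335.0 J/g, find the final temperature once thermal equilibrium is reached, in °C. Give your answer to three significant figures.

Heat to bring ice to 0 °C and melt it: q₁ = 54.3×2.06×16.5 + 54.3×335.0 = 20036 J
Heat the water can supply cooling to 0 °C: 198.6×4.18×50.3 = 41756.4 J > q₁, so all ice melts.
Energy balance: 198.6×4.18×(50.3 − T) = 20036 + 54.3×4.18×(T − 0)
830.148(50.3 − T) = 20036 + 226.974 T
41756.4 − 20036 = 1057.122 T
T = 21720.4 / 1057.122 = 20.547 °C

T_f = 20.5 °C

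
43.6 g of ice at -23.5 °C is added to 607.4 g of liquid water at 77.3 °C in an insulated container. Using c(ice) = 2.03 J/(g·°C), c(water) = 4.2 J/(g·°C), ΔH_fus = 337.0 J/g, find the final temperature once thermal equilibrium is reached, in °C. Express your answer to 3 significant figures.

Heat to bring ice to 0 °C and melt it: q₁ = 43.6×2.03×23.5 + 43.6×337.0 = 16773 J
Heat the water can supply cooling to 0 °C: 607.4×4.2×77.3 = 197198 J > q₁, so all ice melts.
Energy balance: 607.4×4.2×(77.3 − T) = 16773 + 43.6×4.2×(T − 0)
2551.08(77.3 − T) = 16773 + 183.12 T
197198 − 16773 = 2734.20 T
T = 180425 / 2734.20 = 65.99 °C

T_f = 66.0 °C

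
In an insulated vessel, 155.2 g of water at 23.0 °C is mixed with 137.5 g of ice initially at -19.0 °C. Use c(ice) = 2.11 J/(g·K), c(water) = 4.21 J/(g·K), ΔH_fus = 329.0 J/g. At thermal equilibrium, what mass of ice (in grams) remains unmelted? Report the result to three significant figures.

Heat to warm all ice to 0 °C: 137.5×2.11×19.0 = 5512.4 J
Heat released by water cooling to 0 °C: 155.2×4.21×23.0 = 15028 J
15028 J < 5512.4 + 137.5×329.0 = 50749.9 J, so not all ice melts; final T = 0 °C.
Heat left for melting: 15028 − 5512.4 = 9515.6 J
Mass melted = 9515.6 / 329.0 = 28.92 g
Ice remaining = 137.5 − 28.92 = 108.58 g

m_ice remaining = 109 g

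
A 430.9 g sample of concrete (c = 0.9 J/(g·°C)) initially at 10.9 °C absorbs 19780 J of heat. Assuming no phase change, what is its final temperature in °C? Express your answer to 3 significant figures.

T_f = 61.9 °C

ΔT = q / (m c) = 19780 / (430.9 × 0.9) = 51.00 °C
T_f = 10.9 + 51.00 = 61.90 °C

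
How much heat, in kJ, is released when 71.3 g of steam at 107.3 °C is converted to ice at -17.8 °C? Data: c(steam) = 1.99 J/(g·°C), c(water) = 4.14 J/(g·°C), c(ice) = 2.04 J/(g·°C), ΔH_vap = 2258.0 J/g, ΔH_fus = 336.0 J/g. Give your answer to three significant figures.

q1 (cool steam 107.3→100 °C): 71.3 × 1.99 × 7.3 = 1036 J
q2 (condense at 100 °C): 71.3 × 2258.0 = 160995 J
q3 (cool water 100→0 °C): 71.3 × 4.14 × 100.0 = 29518 J
q4 (freeze at 0 °C): 71.3 × 336.0 = 23957 J
q5 (cool ice 0→-17.8 °C): 71.3 × 2.04 × 17.8 = 2589 J
Total: 1036 + 160995 + 29518 + 23957 + 2589 = 218095 J = 218 kJ

q = 218 kJ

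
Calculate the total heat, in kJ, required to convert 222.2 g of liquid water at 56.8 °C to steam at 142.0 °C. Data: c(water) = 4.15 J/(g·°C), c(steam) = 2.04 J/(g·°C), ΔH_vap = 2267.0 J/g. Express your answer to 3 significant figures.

q = 563 kJ

q1 (heat water 56.8→100.0 °C): 222.2 × 4.15 × 43.2 = 39836 J
q2 (vaporize at 100 °C): 222.2 × 2267.0 = 503727 J
q3 (heat steam 100.0→142.0 °C): 222.2 × 2.04 × 42.0 = 19038 J
Total: 39836 + 503727 + 19038 = 562601 J = 563 kJ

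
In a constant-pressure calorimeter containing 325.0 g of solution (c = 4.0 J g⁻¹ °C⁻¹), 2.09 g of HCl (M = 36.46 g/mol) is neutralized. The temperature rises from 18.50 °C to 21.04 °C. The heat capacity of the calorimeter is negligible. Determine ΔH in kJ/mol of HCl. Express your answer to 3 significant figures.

|ΔT| = |21.04 − 18.50| = 2.54 °C
|q_surr| = (325.0 × 4.0) × 2.54 = 1300 × 2.54 = 3302 J
n(HCl) = 2.09 / 36.46 = 0.05732 mol
Temperature rose, so q_rxn = −|q_surr| = -3.302 kJ
ΔH = q_rxn / n = -57.61 kJ/mol

ΔH = -57.6 kJ/mol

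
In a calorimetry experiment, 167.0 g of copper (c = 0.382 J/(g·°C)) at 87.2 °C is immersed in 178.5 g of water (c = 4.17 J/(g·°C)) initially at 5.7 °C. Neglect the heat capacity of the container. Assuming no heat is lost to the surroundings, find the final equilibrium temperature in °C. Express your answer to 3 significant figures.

Heat lost by copper = heat gained by water.
(167.0)(0.382)(87.2 − T) = (178.5)(4.17)(T − 5.7)
63.794 (87.2 − T) = 744.345 (T − 5.7)
5562.8 − 63.794 T = 744.345 T − 4242.8
9805.6 = 808.139 T
T = 12.13 °C

T_f = 12.1 °C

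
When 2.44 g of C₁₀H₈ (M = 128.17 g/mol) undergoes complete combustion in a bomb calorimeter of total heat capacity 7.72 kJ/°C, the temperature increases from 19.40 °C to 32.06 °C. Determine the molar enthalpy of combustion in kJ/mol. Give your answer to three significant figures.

ΔT = 32.06 − 19.40 = 12.66 °C
q_cal = C_cal × ΔT = 7.72 × 12.66 = 97.7352 kJ
n = 2.44 / 128.17 = 0.01904 mol
q_rxn = −q_cal = -97.7352 kJ
ΔH = -97.7352 / 0.01904 = -5133 kJ/mol

ΔH = -5130 kJ/mol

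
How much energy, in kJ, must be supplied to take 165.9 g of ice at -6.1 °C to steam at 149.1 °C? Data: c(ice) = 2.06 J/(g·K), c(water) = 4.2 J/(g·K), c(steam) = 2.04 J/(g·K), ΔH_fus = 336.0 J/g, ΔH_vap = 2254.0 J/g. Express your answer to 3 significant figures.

q = 518 kJ

q1 (heat ice -6.1→0.0 °C): 165.9 × 2.06 × 6.1 = 2085 J
q2 (melt at 0 °C): 165.9 × 336.0 = 55742 J
q3 (heat water 0.0→100.0 °C): 165.9 × 4.2 × 100.0 = 69678 J
q4 (vaporize at 100 °C): 165.9 × 2254.0 = 373939 J
q5 (heat steam 100.0→149.1 °C): 165.9 × 2.04 × 49.1 = 16617 J
Total: 2085 + 55742 + 69678 + 373939 + 16617 = 518061 J = 518 kJ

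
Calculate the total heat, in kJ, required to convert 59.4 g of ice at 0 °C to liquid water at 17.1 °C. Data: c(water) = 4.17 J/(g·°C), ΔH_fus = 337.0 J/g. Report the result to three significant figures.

q1 (melt at 0 °C): 59.4 × 337.0 = 20018 J
q2 (heat water 0.0→17.1 °C): 59.4 × 4.17 × 17.1 = 4236 J
Total: 20018 + 4236 = 24254 J = 24.3 kJ

q = 24.3 kJ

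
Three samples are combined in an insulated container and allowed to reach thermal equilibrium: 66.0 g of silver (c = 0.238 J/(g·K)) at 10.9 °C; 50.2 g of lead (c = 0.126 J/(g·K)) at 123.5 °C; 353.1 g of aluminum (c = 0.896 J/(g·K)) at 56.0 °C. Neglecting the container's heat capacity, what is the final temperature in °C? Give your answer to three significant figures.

Σ mᵢcᵢ(T − Tᵢ) = 0  ⇒  T = Σ mᵢcᵢTᵢ / Σ mᵢcᵢ
Σ mᵢcᵢ = 66.0×0.238 + 50.2×0.126 + 353.1×0.896 = 338.4108
Σ mᵢcᵢTᵢ = 15.708×10.9 + 6.3252×123.5 + 316.3776×56.0 = 18670
T = 18670 / 338.4108 = 55.17 °C

T_f = 55.2 °C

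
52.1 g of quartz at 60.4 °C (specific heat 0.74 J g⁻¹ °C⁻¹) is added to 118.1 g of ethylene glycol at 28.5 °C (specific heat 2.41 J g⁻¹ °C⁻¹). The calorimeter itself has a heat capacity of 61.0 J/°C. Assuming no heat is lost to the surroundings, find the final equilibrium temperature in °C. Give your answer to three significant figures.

T_f = 31.7 °C

Heat lost by quartz = heat gained by ethylene glycol + calorimeter.
(52.1)(0.74)(60.4 − T) = [(118.1)(2.41) + 61.0](T − 28.5)
38.554 (60.4 − T) = 345.621 (T − 28.5)
2328.7 − 38.554 T = 345.621 T − 9850.2
12178.9 = 384.175 T
T = 31.70 °C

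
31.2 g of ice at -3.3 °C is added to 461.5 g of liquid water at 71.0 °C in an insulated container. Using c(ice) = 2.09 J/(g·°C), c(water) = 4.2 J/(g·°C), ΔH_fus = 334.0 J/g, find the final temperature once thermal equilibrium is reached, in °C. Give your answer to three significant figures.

Heat to bring ice to 0 °C and melt it: q₁ = 31.2×2.09×3.3 + 31.2×334.0 = 10636 J
Heat the water can supply cooling to 0 °C: 461.5×4.2×71.0 = 137619 J > q₁, so all ice melts.
Energy balance: 461.5×4.2×(71.0 − T) = 10636 + 31.2×4.2×(T − 0)
1938.3(71.0 − T) = 10636 + 131.04 T
137619 − 10636 = 2069.34 T
T = 126983 / 2069.34 = 61.36 °C

T_f = 61.4 °C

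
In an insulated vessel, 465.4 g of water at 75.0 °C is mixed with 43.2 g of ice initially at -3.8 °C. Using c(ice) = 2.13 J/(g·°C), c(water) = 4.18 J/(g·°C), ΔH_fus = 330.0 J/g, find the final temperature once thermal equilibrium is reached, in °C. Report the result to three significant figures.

T_f = 61.8 °C

Heat to bring ice to 0 °C and melt it: q₁ = 43.2×2.13×3.8 + 43.2×330.0 = 14606 J
Heat the water can supply cooling to 0 °C: 465.4×4.18×75.0 = 145903 J > q₁, so all ice melts.
Energy balance: 465.4×4.18×(75.0 − T) = 14606 + 43.2×4.18×(T − 0)
1945.372(75.0 − T) = 14606 + 180.576 T
145903 − 14606 = 2125.948 T
T = 131297 / 2125.948 = 61.76 °C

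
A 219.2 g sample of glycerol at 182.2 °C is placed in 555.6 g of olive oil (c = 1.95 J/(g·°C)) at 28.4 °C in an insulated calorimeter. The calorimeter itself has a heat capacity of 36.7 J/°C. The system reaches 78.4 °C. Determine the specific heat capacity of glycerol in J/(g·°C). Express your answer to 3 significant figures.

q_gained = (555.6 × 1.95 + 36.7) × (78.4 − 28.4) = 56010 J
q_lost = 219.2 × c × (182.2 − 78.4) = 22752.96 c
Set equal: c = 56010 / 22752.96 = 2.46 J/(g·°C)

c = 2.46 J/(g·°C)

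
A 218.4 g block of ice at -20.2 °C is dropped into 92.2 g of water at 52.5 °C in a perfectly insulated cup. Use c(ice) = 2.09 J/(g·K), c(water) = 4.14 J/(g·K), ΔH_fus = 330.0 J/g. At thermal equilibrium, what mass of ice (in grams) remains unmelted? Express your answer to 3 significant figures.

m_ice remaining = 186 g

Heat to warm all ice to 0 °C: 218.4×2.09×20.2 = 9220.4 J
Heat released by water cooling to 0 °C: 92.2×4.14×52.5 = 20040 J
20040 J < 9220.4 + 218.4×330.0 = 81292.4 J, so not all ice melts; final T = 0 °C.
Heat left for melting: 20040 − 9220.4 = 10819.6 J
Mass melted = 10819.6 / 330.0 = 32.79 g
Ice remaining = 218.4 − 32.79 = 185.61 g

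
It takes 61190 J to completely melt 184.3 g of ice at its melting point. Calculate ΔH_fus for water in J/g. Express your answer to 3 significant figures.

ΔH_fus = q / m = 61190 / 184.3 = 332 J/g

ΔH_fus = 332 J/g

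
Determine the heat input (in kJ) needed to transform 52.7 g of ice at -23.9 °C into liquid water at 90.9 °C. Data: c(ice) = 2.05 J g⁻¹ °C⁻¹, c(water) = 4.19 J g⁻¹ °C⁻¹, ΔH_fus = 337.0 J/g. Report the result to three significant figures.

q1 (heat ice -23.9→0.0 °C): 52.7 × 2.05 × 23.9 = 2582 J
q2 (melt at 0 °C): 52.7 × 337.0 = 17760 J
q3 (heat water 0.0→90.9 °C): 52.7 × 4.19 × 90.9 = 20072 J
Total: 2582 + 17760 + 20072 = 40414 J = 40.4 kJ

q = 40.4 kJ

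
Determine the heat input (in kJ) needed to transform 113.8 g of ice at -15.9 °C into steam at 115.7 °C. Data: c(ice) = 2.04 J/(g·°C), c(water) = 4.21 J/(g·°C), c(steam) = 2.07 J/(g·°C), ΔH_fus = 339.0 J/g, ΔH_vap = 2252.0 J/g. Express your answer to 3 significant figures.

q1 (heat ice -15.9→0.0 °C): 113.8 × 2.04 × 15.9 = 3691 J
q2 (melt at 0 °C): 113.8 × 339.0 = 38578 J
q3 (heat water 0.0→100.0 °C): 113.8 × 4.21 × 100.0 = 47910 J
q4 (vaporize at 100 °C): 113.8 × 2252.0 = 256278 J
q5 (heat steam 100.0→115.7 °C): 113.8 × 2.07 × 15.7 = 3698 J
Total: 3691 + 38578 + 47910 + 256278 + 3698 = 350155 J = 350 kJ

q = 350 kJ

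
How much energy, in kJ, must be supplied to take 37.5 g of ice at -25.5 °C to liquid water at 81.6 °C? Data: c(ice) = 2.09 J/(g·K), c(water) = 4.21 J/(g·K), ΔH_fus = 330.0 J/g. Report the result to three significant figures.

q = 27.3 kJ

q1 (heat ice -25.5→0.0 °C): 37.5 × 2.09 × 25.5 = 1999 J
q2 (melt at 0 °C): 37.5 × 330.0 = 12375 J
q3 (heat water 0.0→81.6 °C): 37.5 × 4.21 × 81.6 = 12883 J
Total: 1999 + 12375 + 12883 = 27257 J = 27.3 kJ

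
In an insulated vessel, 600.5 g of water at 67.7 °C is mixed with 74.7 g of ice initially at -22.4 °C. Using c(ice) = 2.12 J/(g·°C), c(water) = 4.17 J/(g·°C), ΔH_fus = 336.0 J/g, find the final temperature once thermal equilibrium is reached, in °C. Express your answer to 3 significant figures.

T_f = 50.0 °C

Heat to bring ice to 0 °C and melt it: q₁ = 74.7×2.12×22.4 + 74.7×336.0 = 28647 J
Heat the water can supply cooling to 0 °C: 600.5×4.17×67.7 = 169527 J > q₁, so all ice melts.
Energy balance: 600.5×4.17×(67.7 − T) = 28647 + 74.7×4.17×(T − 0)
2504.085(67.7 − T) = 28647 + 311.499 T
169527 − 28647 = 2815.584 T
T = 140880 / 2815.584 = 50.04 °C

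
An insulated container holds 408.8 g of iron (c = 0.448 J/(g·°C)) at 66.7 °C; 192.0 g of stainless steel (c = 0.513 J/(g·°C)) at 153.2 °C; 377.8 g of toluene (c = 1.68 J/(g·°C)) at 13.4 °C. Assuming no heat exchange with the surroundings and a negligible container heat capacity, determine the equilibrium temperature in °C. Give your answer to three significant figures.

Σ mᵢcᵢ(T − Tᵢ) = 0  ⇒  T = Σ mᵢcᵢTᵢ / Σ mᵢcᵢ
Σ mᵢcᵢ = 408.8×0.448 + 192.0×0.513 + 377.8×1.68 = 916.3424
Σ mᵢcᵢTᵢ = 183.1424×66.7 + 98.496×153.2 + 634.704×13.4 = 35810
T = 35810 / 916.3424 = 39.08 °C

T_f = 39.1 °C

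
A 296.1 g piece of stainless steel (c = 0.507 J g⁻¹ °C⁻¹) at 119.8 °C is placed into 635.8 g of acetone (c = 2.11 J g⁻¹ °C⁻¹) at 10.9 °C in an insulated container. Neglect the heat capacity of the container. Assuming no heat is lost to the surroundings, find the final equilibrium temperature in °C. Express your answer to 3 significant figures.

Heat lost by stainless steel = heat gained by acetone.
(296.1)(0.507)(119.8 − T) = (635.8)(2.11)(T − 10.9)
150.1227 (119.8 − T) = 1341.538 (T − 10.9)
17985 − 150.1227 T = 1341.538 T − 14623
32608 = 1491.6607 T
T = 21.86 °C

T_f = 21.9 °C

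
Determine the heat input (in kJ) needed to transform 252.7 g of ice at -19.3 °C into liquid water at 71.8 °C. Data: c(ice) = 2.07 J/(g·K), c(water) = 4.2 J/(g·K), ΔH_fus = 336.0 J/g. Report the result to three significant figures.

q1 (heat ice -19.3→0.0 °C): 252.7 × 2.07 × 19.3 = 10096 J
q2 (melt at 0 °C): 252.7 × 336.0 = 84907 J
q3 (heat water 0.0→71.8 °C): 252.7 × 4.2 × 71.8 = 76204 J
Total: 10096 + 84907 + 76204 = 171207 J = 171 kJ

q = 171 kJ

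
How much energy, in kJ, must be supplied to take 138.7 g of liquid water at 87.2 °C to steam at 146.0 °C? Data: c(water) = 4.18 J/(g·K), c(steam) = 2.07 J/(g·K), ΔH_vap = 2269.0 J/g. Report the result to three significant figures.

q = 335 kJ

q1 (heat water 87.2→100.0 °C): 138.7 × 4.18 × 12.8 = 7421 J
q2 (vaporize at 100 °C): 138.7 × 2269.0 = 314710 J
q3 (heat steam 100.0→146.0 °C): 138.7 × 2.07 × 46.0 = 13207 J
Total: 7421 + 314710 + 13207 = 335338 J = 335 kJ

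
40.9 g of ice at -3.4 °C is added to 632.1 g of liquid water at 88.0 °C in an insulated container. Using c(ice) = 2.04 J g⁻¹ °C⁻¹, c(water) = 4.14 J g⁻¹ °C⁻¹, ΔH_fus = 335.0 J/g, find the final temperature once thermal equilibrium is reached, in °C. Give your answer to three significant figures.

Heat to bring ice to 0 °C and melt it: q₁ = 40.9×2.04×3.4 + 40.9×335.0 = 13985 J
Heat the water can supply cooling to 0 °C: 632.1×4.14×88.0 = 230287 J > q₁, so all ice melts.
Energy balance: 632.1×4.14×(88.0 − T) = 13985 + 40.9×4.14×(T − 0)
2616.894(88.0 − T) = 13985 + 169.326 T
230287 − 13985 = 2786.220 T
T = 216302 / 2786.220 = 77.63 °C

T_f = 77.6 °C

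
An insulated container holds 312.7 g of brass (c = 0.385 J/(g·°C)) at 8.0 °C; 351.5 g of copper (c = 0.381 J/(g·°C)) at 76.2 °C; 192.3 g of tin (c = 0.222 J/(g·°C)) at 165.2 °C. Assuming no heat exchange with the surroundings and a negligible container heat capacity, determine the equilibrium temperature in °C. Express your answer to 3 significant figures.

T_f = 61.3 °C

Σ mᵢcᵢ(T − Tᵢ) = 0  ⇒  T = Σ mᵢcᵢTᵢ / Σ mᵢcᵢ
Σ mᵢcᵢ = 312.7×0.385 + 351.5×0.381 + 192.3×0.222 = 297.0016
Σ mᵢcᵢTᵢ = 120.3895×8.0 + 133.9215×76.2 + 42.6906×165.2 = 18220
T = 18220 / 297.0016 = 61.346 °C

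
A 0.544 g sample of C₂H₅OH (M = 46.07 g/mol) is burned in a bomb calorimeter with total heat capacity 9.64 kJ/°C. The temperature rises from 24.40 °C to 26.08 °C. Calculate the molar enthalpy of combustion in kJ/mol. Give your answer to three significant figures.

ΔT = 26.08 − 24.40 = 1.68 °C
q_cal = C_cal × ΔT = 9.64 × 1.68 = 16.1952 kJ
n = 0.544 / 46.07 = 0.01181 mol
q_rxn = −q_cal = -16.1952 kJ
ΔH = -16.1952 / 0.01181 = -1371 kJ/mol

ΔH = -1370 kJ/mol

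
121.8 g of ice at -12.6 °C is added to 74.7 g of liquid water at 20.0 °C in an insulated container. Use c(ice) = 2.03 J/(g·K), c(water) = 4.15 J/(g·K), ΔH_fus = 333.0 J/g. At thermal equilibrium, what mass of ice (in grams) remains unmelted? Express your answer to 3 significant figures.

Heat to warm all ice to 0 °C: 121.8×2.03×12.6 = 3115.4 J
Heat released by water cooling to 0 °C: 74.7×4.15×20.0 = 6200.1 J
6200.1 J < 3115.4 + 121.8×333.0 = 43674.8 J, so not all ice melts; final T = 0 °C.
Heat left for melting: 6200.1 − 3115.4 = 3084.7 J
Mass melted = 3084.7 / 333.0 = 9.263 g
Ice remaining = 121.8 − 9.263 = 112.537 g

m_ice remaining = 113 g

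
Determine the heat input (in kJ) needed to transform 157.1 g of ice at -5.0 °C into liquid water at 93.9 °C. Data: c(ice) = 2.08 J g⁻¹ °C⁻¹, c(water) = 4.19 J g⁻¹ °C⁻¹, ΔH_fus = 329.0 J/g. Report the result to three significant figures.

q = 115 kJ

q1 (heat ice -5.0→0.0 °C): 157.1 × 2.08 × 5.0 = 1634 J
q2 (melt at 0 °C): 157.1 × 329.0 = 51686 J
q3 (heat water 0.0→93.9 °C): 157.1 × 4.19 × 93.9 = 61810 J
Total: 1634 + 51686 + 61810 = 115130 J = 115 kJ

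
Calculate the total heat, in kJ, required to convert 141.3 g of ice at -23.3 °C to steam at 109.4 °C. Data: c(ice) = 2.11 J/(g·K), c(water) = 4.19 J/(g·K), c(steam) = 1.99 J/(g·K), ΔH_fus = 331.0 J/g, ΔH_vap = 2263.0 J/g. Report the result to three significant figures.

q = 435 kJ

q1 (heat ice -23.3→0.0 °C): 141.3 × 2.11 × 23.3 = 6947 J
q2 (melt at 0 °C): 141.3 × 331.0 = 46770 J
q3 (heat water 0.0→100.0 °C): 141.3 × 4.19 × 100.0 = 59205 J
q4 (vaporize at 100 °C): 141.3 × 2263.0 = 319762 J
q5 (heat steam 100.0→109.4 °C): 141.3 × 1.99 × 9.4 = 2643 J
Total: 6947 + 46770 + 59205 + 319762 + 2643 = 435327 J = 435 kJ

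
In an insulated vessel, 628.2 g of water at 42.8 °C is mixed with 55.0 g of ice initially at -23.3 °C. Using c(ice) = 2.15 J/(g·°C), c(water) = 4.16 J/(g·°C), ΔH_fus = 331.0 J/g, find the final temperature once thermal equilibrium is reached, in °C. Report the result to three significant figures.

Heat to bring ice to 0 °C and melt it: q₁ = 55.0×2.15×23.3 + 55.0×331.0 = 20960 J
Heat the water can supply cooling to 0 °C: 628.2×4.16×42.8 = 111850 J > q₁, so all ice melts.
Energy balance: 628.2×4.16×(42.8 − T) = 20960 + 55.0×4.16×(T − 0)
2613.312(42.8 − T) = 20960 + 228.8 T
111850 − 20960 = 2842.112 T
T = 90890 / 2842.112 = 31.98 °C

T_f = 32.0 °C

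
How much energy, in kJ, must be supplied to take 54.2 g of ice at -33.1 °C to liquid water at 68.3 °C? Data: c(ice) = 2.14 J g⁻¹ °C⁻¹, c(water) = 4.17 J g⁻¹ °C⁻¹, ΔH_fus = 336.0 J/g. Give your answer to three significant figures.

q1 (heat ice -33.1→0.0 °C): 54.2 × 2.14 × 33.1 = 3839 J
q2 (melt at 0 °C): 54.2 × 336.0 = 18211 J
q3 (heat water 0.0→68.3 °C): 54.2 × 4.17 × 68.3 = 15437 J
Total: 3839 + 18211 + 15437 = 37487 J = 37.5 kJ

q = 37.5 kJ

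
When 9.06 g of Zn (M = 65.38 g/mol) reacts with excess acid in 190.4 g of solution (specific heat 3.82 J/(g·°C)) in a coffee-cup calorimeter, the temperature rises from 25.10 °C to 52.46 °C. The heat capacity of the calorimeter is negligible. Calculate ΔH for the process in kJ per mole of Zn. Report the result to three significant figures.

ΔH = -144 kJ/mol

|ΔT| = |52.46 − 25.10| = 27.36 °C
|q_surr| = (190.4 × 3.82) × 27.36 = 727.328 × 27.36 = 19900 J
n(Zn) = 9.06 / 65.38 = 0.1386 mol
Temperature rose, so q_rxn = −|q_surr| = -19.90 kJ
ΔH = q_rxn / n = -143.6 kJ/mol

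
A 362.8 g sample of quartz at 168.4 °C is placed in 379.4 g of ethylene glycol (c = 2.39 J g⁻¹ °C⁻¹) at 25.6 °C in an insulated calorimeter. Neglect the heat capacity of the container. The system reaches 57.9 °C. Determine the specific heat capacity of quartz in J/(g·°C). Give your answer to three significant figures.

c = 0.731 J/(g·°C)

q_gained = (379.4 × 2.39) × (57.9 − 25.6) = 29290 J
q_lost = 362.8 × c × (168.4 − 57.9) = 40089.4 c
Set equal: c = 29290 / 40089.4 = 0.731 J/(g·°C)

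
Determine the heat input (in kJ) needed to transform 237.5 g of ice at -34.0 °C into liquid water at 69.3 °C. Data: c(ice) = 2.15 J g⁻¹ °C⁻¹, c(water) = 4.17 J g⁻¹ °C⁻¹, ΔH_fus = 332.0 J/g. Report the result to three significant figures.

q = 165 kJ

q1 (heat ice -34.0→0.0 °C): 237.5 × 2.15 × 34.0 = 17361 J
q2 (melt at 0 °C): 237.5 × 332.0 = 78850 J
q3 (heat water 0.0→69.3 °C): 237.5 × 4.17 × 69.3 = 68633 J
Total: 17361 + 78850 + 68633 = 164844 J = 165 kJ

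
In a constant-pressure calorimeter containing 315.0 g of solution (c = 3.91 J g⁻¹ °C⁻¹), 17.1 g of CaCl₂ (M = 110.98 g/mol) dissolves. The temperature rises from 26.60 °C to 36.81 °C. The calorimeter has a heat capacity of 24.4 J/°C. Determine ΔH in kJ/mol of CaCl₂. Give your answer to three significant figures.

|ΔT| = |36.81 − 26.60| = 10.21 °C
|q_surr| = (315.0 × 3.91 + 24.4) × 10.21 = 1256.05 × 10.21 = 12820 J
n(CaCl₂) = 17.1 / 110.98 = 0.1541 mol
Temperature rose, so q_rxn = −|q_surr| = -12.82 kJ
ΔH = q_rxn / n = -83.19 kJ/mol

ΔH = -83.2 kJ/mol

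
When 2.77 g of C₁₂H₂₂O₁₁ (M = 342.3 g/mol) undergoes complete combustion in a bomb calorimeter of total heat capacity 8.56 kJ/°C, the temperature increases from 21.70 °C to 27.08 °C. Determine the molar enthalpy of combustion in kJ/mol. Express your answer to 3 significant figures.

ΔH = -5690 kJ/mol

ΔT = 27.08 − 21.70 = 5.38 °C
q_cal = C_cal × ΔT = 8.56 × 5.38 = 46.0528 kJ
n = 2.77 / 342.3 = 0.008092 mol
q_rxn = −q_cal = -46.0528 kJ
ΔH = -46.0528 / 0.008092 = -5691 kJ/mol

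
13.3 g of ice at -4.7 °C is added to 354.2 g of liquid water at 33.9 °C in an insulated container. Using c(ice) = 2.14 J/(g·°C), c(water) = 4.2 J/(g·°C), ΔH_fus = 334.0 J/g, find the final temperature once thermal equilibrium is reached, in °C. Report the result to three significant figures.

Heat to bring ice to 0 °C and melt it: q₁ = 13.3×2.14×4.7 + 13.3×334.0 = 4576.0 J
Heat the water can supply cooling to 0 °C: 354.2×4.2×33.9 = 50431.0 J > q₁, so all ice melts.
Energy balance: 354.2×4.2×(33.9 − T) = 4576.0 + 13.3×4.2×(T − 0)
1487.64(33.9 − T) = 4576.0 + 55.86 T
50431.0 − 4576.0 = 1543.50 T
T = 45855.0 / 1543.50 = 29.71 °C

T_f = 29.7 °C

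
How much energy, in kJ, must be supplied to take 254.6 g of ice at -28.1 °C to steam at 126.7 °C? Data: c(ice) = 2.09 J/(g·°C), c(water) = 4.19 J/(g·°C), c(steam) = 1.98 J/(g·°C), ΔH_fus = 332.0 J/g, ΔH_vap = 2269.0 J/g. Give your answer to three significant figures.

q1 (heat ice -28.1→0.0 °C): 254.6 × 2.09 × 28.1 = 14952 J
q2 (melt at 0 °C): 254.6 × 332.0 = 84527 J
q3 (heat water 0.0→100.0 °C): 254.6 × 4.19 × 100.0 = 106677 J
q4 (vaporize at 100 °C): 254.6 × 2269.0 = 577687 J
q5 (heat steam 100.0→126.7 °C): 254.6 × 1.98 × 26.7 = 13460 J
Total: 14952 + 84527 + 106677 + 577687 + 13460 = 797303 J = 797 kJ

q = 797 kJ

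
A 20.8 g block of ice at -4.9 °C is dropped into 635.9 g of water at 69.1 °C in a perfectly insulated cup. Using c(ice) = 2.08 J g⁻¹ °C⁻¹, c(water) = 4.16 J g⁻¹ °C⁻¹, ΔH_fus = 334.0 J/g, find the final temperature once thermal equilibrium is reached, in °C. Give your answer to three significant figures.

T_f = 64.3 °C

Heat to bring ice to 0 °C and melt it: q₁ = 20.8×2.08×4.9 + 20.8×334.0 = 7159.2 J
Heat the water can supply cooling to 0 °C: 635.9×4.16×69.1 = 182793 J > q₁, so all ice melts.
Energy balance: 635.9×4.16×(69.1 − T) = 7159.2 + 20.8×4.16×(T − 0)
2645.344(69.1 − T) = 7159.2 + 86.528 T
182793 − 7159.2 = 2731.872 T
T = 175633.8 / 2731.872 = 64.29 °C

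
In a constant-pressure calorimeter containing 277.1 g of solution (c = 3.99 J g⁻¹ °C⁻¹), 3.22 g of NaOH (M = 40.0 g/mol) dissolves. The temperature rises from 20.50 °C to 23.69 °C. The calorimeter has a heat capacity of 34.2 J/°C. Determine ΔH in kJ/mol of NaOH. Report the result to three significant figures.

ΔH = -45.2 kJ/mol

|ΔT| = |23.69 − 20.50| = 3.19 °C
|q_surr| = (277.1 × 3.99 + 34.2) × 3.19 = 1139.829 × 3.19 = 3636 J
n(NaOH) = 3.22 / 40.0 = 0.08050 mol
Temperature rose, so q_rxn = −|q_surr| = -3.636 kJ
ΔH = q_rxn / n = -45.17 kJ/mol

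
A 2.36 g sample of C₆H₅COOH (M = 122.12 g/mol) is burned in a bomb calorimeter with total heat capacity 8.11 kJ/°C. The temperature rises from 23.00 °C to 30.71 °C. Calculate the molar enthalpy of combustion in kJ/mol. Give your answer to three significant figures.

ΔH = -3240 kJ/mol

ΔT = 30.71 − 23.00 = 7.71 °C
q_cal = C_cal × ΔT = 8.11 × 7.71 = 62.5281 kJ
n = 2.36 / 122.12 = 0.019325 mol
q_rxn = −q_cal = -62.5281 kJ
ΔH = -62.5281 / 0.019325 = -3236 kJ/mol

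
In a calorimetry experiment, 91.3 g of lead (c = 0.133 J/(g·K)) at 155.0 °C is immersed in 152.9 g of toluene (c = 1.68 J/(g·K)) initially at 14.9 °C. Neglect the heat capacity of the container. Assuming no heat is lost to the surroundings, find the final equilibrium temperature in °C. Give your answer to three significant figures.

Heat lost by lead = heat gained by toluene.
(91.3)(0.133)(155.0 − T) = (152.9)(1.68)(T − 14.9)
12.1429 (155.0 − T) = 256.872 (T − 14.9)
1882.1 − 12.1429 T = 256.872 T − 3827.4
5709.5 = 269.0149 T
T = 21.22 °C

T_f = 21.2 °C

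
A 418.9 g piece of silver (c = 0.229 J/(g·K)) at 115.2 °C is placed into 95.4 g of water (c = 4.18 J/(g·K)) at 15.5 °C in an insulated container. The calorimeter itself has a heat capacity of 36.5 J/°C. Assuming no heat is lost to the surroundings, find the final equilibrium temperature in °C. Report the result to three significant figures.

T_f = 33.5 °C

Heat lost by silver = heat gained by water + calorimeter.
(418.9)(0.229)(115.2 − T) = [(95.4)(4.18) + 36.5](T − 15.5)
95.9281 (115.2 − T) = 435.272 (T − 15.5)
11051 − 95.9281 T = 435.272 T − 6746.7
17797.7 = 531.2001 T
T = 33.50 °C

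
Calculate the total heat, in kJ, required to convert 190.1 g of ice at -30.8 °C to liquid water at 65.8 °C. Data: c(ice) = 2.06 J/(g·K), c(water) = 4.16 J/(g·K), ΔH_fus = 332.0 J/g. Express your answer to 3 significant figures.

q = 127 kJ

q1 (heat ice -30.8→0.0 °C): 190.1 × 2.06 × 30.8 = 12061 J
q2 (melt at 0 °C): 190.1 × 332.0 = 63113 J
q3 (heat water 0.0→65.8 °C): 190.1 × 4.16 × 65.8 = 52036 J
Total: 12061 + 63113 + 52036 = 127210 J = 127 kJ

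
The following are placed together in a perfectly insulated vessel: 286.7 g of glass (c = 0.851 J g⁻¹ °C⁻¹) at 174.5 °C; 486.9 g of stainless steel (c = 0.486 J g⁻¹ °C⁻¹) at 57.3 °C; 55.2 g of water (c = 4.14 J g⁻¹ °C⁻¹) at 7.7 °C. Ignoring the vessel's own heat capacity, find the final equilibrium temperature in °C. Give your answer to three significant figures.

T_f = 81.6 °C

Σ mᵢcᵢ(T − Tᵢ) = 0  ⇒  T = Σ mᵢcᵢTᵢ / Σ mᵢcᵢ
Σ mᵢcᵢ = 286.7×0.851 + 486.9×0.486 + 55.2×4.14 = 709.1431
Σ mᵢcᵢTᵢ = 243.9817×174.5 + 236.6334×57.3 + 228.528×7.7 = 57894
T = 57894 / 709.1431 = 81.64 °C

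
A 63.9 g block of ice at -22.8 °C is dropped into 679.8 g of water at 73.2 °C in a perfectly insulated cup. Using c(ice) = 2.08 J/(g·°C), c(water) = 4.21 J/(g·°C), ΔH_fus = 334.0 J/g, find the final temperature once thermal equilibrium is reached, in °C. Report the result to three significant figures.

T_f = 59.1 °C

Heat to bring ice to 0 °C and melt it: q₁ = 63.9×2.08×22.8 + 63.9×334.0 = 24373 J
Heat the water can supply cooling to 0 °C: 679.8×4.21×73.2 = 209495 J > q₁, so all ice melts.
Energy balance: 679.8×4.21×(73.2 − T) = 24373 + 63.9×4.21×(T − 0)
2861.958(73.2 − T) = 24373 + 269.019 T
209495 − 24373 = 3130.977 T
T = 185122 / 3130.977 = 59.13 °C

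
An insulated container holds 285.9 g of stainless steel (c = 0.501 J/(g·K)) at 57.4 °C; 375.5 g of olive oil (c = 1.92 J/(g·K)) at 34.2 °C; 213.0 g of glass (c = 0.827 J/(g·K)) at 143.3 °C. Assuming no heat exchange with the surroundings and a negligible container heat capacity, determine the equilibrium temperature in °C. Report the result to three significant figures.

Σ mᵢcᵢ(T − Tᵢ) = 0  ⇒  T = Σ mᵢcᵢTᵢ / Σ mᵢcᵢ
Σ mᵢcᵢ = 285.9×0.501 + 375.5×1.92 + 213.0×0.827 = 1040.3469
Σ mᵢcᵢTᵢ = 143.2359×57.4 + 720.96×34.2 + 176.151×143.3 = 58121
T = 58121 / 1040.3469 = 55.87 °C

T_f = 55.9 °C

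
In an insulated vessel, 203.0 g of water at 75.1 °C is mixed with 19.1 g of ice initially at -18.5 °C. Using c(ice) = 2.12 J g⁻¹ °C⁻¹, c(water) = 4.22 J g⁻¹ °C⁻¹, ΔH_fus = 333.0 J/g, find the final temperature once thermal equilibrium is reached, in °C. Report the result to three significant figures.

Heat to bring ice to 0 °C and melt it: q₁ = 19.1×2.12×18.5 + 19.1×333.0 = 7109.4 J
Heat the water can supply cooling to 0 °C: 203.0×4.22×75.1 = 64335.2 J > q₁, so all ice melts.
Energy balance: 203.0×4.22×(75.1 − T) = 7109.4 + 19.1×4.22×(T − 0)
856.66(75.1 − T) = 7109.4 + 80.602 T
64335.2 − 7109.4 = 937.262 T
T = 57225.8 / 937.262 = 61.06 °C

T_f = 61.1 °C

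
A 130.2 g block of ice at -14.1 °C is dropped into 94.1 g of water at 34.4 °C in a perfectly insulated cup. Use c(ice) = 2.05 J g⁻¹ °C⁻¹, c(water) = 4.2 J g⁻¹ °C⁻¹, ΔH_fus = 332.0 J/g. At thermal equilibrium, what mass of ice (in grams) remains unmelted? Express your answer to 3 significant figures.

m_ice remaining = 101 g

Heat to warm all ice to 0 °C: 130.2×2.05×14.1 = 3763.4 J
Heat released by water cooling to 0 °C: 94.1×4.2×34.4 = 13596 J
13596 J < 3763.4 + 130.2×332.0 = 46989.8 J, so not all ice melts; final T = 0 °C.
Heat left for melting: 13596 − 3763.4 = 9832.6 J
Mass melted = 9832.6 / 332.0 = 29.62 g
Ice remaining = 130.2 − 29.62 = 100.58 g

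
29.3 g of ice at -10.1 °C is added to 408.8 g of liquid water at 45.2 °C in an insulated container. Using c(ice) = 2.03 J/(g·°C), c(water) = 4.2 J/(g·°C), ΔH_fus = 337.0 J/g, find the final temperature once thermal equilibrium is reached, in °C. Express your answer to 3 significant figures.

T_f = 36.5 °C

Heat to bring ice to 0 °C and melt it: q₁ = 29.3×2.03×10.1 + 29.3×337.0 = 10475 J
Heat the water can supply cooling to 0 °C: 408.8×4.2×45.2 = 77606.6 J > q₁, so all ice melts.
Energy balance: 408.8×4.2×(45.2 − T) = 10475 + 29.3×4.2×(T − 0)
1716.96(45.2 − T) = 10475 + 123.06 T
77606.6 − 10475 = 1840.02 T
T = 67131.6 / 1840.02 = 36.48 °C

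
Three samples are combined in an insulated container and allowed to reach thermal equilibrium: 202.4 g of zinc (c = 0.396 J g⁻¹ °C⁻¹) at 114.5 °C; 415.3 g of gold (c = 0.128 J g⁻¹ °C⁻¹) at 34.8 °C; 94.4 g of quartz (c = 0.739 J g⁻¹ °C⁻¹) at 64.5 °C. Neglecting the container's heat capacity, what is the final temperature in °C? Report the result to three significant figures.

T_f = 76.5 °C

Σ mᵢcᵢ(T − Tᵢ) = 0  ⇒  T = Σ mᵢcᵢTᵢ / Σ mᵢcᵢ
Σ mᵢcᵢ = 202.4×0.396 + 415.3×0.128 + 94.4×0.739 = 203.0704
Σ mᵢcᵢTᵢ = 80.1504×114.5 + 53.1584×34.8 + 69.7616×64.5 = 15527
T = 15527 / 203.0704 = 76.46 °C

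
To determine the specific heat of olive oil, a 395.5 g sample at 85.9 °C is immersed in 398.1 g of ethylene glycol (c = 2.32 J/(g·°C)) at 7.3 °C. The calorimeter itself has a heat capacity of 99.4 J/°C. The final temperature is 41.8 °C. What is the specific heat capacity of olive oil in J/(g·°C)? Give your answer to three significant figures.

c = 2.02 J/(g·°C)

q_gained = (398.1 × 2.32 + 99.4) × (41.8 − 7.3) = 35290 J
q_lost = 395.5 × c × (85.9 − 41.8) = 17441.55 c
Set equal: c = 35290 / 17441.55 = 2.02 J/(g·°C)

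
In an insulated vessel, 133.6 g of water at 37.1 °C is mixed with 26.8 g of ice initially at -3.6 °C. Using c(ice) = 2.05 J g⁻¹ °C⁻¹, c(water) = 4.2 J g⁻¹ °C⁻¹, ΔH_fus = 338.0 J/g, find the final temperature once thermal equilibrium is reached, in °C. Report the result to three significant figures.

T_f = 17.2 °C

Heat to bring ice to 0 °C and melt it: q₁ = 26.8×2.05×3.6 + 26.8×338.0 = 9256.2 J
Heat the water can supply cooling to 0 °C: 133.6×4.2×37.1 = 20817.6 J > q₁, so all ice melts.
Energy balance: 133.6×4.2×(37.1 − T) = 9256.2 + 26.8×4.2×(T − 0)
561.12(37.1 − T) = 9256.2 + 112.56 T
20817.6 − 9256.2 = 673.68 T
T = 11561.4 / 673.68 = 17.16 °C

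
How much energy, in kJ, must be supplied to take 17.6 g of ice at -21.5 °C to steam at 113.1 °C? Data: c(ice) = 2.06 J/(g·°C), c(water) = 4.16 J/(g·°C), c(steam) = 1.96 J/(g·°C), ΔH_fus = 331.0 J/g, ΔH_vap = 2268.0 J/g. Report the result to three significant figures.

q1 (heat ice -21.5→0.0 °C): 17.6 × 2.06 × 21.5 = 780 J
q2 (melt at 0 °C): 17.6 × 331.0 = 5826 J
q3 (heat water 0.0→100.0 °C): 17.6 × 4.16 × 100.0 = 7322 J
q4 (vaporize at 100 °C): 17.6 × 2268.0 = 39917 J
q5 (heat steam 100.0→113.1 °C): 17.6 × 1.96 × 13.1 = 452 J
Total: 780 + 5826 + 7322 + 39917 + 452 = 54297 J = 54.3 kJ

q = 54.3 kJ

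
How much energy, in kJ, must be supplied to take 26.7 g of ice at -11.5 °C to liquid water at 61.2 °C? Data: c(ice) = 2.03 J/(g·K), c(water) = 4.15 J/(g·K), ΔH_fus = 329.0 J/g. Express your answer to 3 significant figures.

q = 16.2 kJ

q1 (heat ice -11.5→0.0 °C): 26.7 × 2.03 × 11.5 = 623 J
q2 (melt at 0 °C): 26.7 × 329.0 = 8784 J
q3 (heat water 0.0→61.2 °C): 26.7 × 4.15 × 61.2 = 6781 J
Total: 623 + 8784 + 6781 = 16188 J = 16.2 kJ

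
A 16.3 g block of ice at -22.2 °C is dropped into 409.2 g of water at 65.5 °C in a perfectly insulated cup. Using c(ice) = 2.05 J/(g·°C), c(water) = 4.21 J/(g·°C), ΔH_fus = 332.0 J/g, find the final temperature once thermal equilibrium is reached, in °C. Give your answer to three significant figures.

T_f = 59.6 °C

Heat to bring ice to 0 °C and melt it: q₁ = 16.3×2.05×22.2 + 16.3×332.0 = 6153.4 J
Heat the water can supply cooling to 0 °C: 409.2×4.21×65.5 = 112839 J > q₁, so all ice melts.
Energy balance: 409.2×4.21×(65.5 − T) = 6153.4 + 16.3×4.21×(T − 0)
1722.732(65.5 − T) = 6153.4 + 68.623 T
112839 − 6153.4 = 1791.355 T
T = 106685.6 / 1791.355 = 59.56 °C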